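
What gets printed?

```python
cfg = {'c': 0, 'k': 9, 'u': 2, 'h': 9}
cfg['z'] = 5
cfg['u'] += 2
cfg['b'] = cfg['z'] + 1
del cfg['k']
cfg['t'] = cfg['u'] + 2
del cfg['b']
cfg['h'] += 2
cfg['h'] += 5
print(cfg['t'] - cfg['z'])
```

cfg['z'] = 5 → {'c': 0, 'k': 9, 'u': 2, 'h': 9, 'z': 5}
cfg['u'] = 2+2 = 4 → {'c': 0, 'k': 9, 'u': 4, 'h': 9, 'z': 5}
cfg['b'] = cfg['z']+1 = 6 → {'c': 0, 'k': 9, 'u': 4, 'h': 9, 'z': 5, 'b': 6}
del 'k' → {'c': 0, 'u': 4, 'h': 9, 'z': 5, 'b': 6}
cfg['t'] = cfg['u']+2 = 6 → {'c': 0, 'u': 4, 'h': 9, 'z': 5, 'b': 6, 't': 6}
del 'b' → {'c': 0, 'u': 4, 'h': 9, 'z': 5, 't': 6}
cfg['h'] = 9+2 = 11 → {'c': 0, 'u': 4, 'h': 11, 'z': 5, 't': 6}
cfg['h'] = 11+5 = 16 → {'c': 0, 'u': 4, 'h': 16, 'z': 5, 't': 6}
cfg['t']-cfg['z'] = 6-5 = 1

1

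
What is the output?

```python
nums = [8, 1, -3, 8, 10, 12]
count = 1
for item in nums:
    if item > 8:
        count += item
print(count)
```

23

item=8: not >8
item=1: not >8
item=-3: not >8
item=8: not >8
item=10: >8, count = 1+10 = 11
item=12: >8, count = 11+12 = 23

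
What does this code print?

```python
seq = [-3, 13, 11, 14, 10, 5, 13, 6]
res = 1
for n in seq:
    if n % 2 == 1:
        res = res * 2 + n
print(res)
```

155

n=-3: odd, res = 1*2+(-3) = -1
n=13: odd, res = (-1)*2+13 = 11
n=11: odd, res = 11*2+11 = 33
n=14: not odd
n=10: not odd
n=5: odd, res = 33*2+5 = 71
n=13: odd, res = 71*2+13 = 155
n=6: not odd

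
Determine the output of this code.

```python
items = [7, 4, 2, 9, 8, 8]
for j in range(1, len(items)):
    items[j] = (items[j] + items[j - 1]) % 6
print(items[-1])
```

j=1: items[1] = (4+7)%6 = 5 → [7, 5, 2, 9, 8, 8]
j=2: items[2] = (2+5)%6 = 1 → [7, 5, 1, 9, 8, 8]
j=3: items[3] = (9+1)%6 = 4 → [7, 5, 1, 4, 8, 8]
j=4: items[4] = (8+4)%6 = 0 → [7, 5, 1, 4, 0, 8]
j=5: items[5] = (8+0)%6 = 2 → [7, 5, 1, 4, 0, 2]

2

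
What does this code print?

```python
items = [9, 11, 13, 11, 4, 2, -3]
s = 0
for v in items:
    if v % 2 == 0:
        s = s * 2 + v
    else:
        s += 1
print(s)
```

v=9: not even, s = 0+1 = 1
v=11: not even, s = 1+1 = 2
v=13: not even, s = 2+1 = 3
v=11: not even, s = 3+1 = 4
v=4: even, s = 4*2+4 = 12
v=2: even, s = 12*2+2 = 26
v=-3: not even, s = 26+1 = 27

27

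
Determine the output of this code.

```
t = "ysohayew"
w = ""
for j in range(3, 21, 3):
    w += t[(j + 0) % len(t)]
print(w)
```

hesawo

j=3: add t[3]='h' → 'h'
j=6: add t[6]='e' → 'he'
j=9: add t[1]='s' → 'hes'
j=12: add t[4]='a' → 'hesa'
j=15: add t[7]='w' → 'hesaw'
j=18: add t[2]='o' → 'hesawo'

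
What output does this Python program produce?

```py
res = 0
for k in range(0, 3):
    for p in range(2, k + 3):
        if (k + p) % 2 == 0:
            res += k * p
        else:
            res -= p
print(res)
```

10

k=0,p=2: even sum, res = 0+0 = 0
k=1,p=2: odd sum, res = 0-2 = -2
k=1,p=3: even sum, res = (-2)+3 = 1
k=2,p=2: even sum, res = 1+4 = 5
k=2,p=3: odd sum, res = 5-3 = 2
k=2,p=4: even sum, res = 2+8 = 10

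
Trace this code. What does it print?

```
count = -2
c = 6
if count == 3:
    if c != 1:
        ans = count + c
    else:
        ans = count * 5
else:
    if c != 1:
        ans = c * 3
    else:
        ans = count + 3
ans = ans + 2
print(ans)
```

20

count=-2, c=6
count == 3 is False; c != 1 is True
→ ans = c * 3 = 18
ans = 18+2 = 20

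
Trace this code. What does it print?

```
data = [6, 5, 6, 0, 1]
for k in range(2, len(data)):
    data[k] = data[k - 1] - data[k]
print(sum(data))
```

k=2: data[2] = 5-6 = -1 → [6, 5, -1, 0, 1]
k=3: data[3] = (-1)-0 = -1 → [6, 5, -1, -1, 1]
k=4: data[4] = (-1)-1 = -2 → [6, 5, -1, -1, -2]
sum = 7

7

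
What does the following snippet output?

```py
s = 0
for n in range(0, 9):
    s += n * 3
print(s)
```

n=0: s = 0+0*3 = 0
n=1: s = 0+1*3 = 3
n=2: s = 3+2*3 = 9
n=3: s = 9+3*3 = 18
n=4: s = 18+4*3 = 30
n=5: s = 30+5*3 = 45
n=6: s = 45+6*3 = 63
n=7: s = 63+7*3 = 84
n=8: s = 84+8*3 = 108

108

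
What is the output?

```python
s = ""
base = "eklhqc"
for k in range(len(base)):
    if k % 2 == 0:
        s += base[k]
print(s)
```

elq

k=0: add 'e' → 'e'
k=1: skip
k=2: add 'l' → 'el'
k=3: skip
k=4: add 'q' → 'elq'
k=5: skip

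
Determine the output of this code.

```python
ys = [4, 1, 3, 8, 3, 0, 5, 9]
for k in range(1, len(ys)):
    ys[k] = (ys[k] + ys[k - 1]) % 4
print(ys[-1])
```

k=1: ys[1] = (1+4)%4 = 1 → [4, 1, 3, 8, 3, 0, 5, 9]
k=2: ys[2] = (3+1)%4 = 0 → [4, 1, 0, 8, 3, 0, 5, 9]
k=3: ys[3] = (8+0)%4 = 0 → [4, 1, 0, 0, 3, 0, 5, 9]
k=4: ys[4] = (3+0)%4 = 3 → [4, 1, 0, 0, 3, 0, 5, 9]
k=5: ys[5] = (0+3)%4 = 3 → [4, 1, 0, 0, 3, 3, 5, 9]
k=6: ys[6] = (5+3)%4 = 0 → [4, 1, 0, 0, 3, 3, 0, 9]
k=7: ys[7] = (9+0)%4 = 1 → [4, 1, 0, 0, 3, 3, 0, 1]

1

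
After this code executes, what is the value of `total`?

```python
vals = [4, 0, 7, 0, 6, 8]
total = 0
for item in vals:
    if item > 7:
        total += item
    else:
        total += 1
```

13

item=4: not >7, total = 0+1 = 1
item=0: not >7, total = 1+1 = 2
item=7: not >7, total = 2+1 = 3
item=0: not >7, total = 3+1 = 4
item=6: not >7, total = 4+1 = 5
item=8: >7, total = 5+8 = 13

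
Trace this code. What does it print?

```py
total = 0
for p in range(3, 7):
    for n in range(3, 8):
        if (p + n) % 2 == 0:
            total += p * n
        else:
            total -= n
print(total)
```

170

p=3,n=3: even sum, total = 0+9 = 9
p=3,n=4: odd sum, total = 9-4 = 5
p=3,n=5: even sum, total = 5+15 = 20
p=3,n=6: odd sum, total = 20-6 = 14
p=3,n=7: even sum, total = 14+21 = 35
p=4,n=3: odd sum, total = 35-3 = 32
p=4,n=4: even sum, total = 32+16 = 48
p=4,n=5: odd sum, total = 48-5 = 43
p=4,n=6: even sum, total = 43+24 = 67
p=4,n=7: odd sum, total = 67-7 = 60
p=5,n=3: even sum, total = 60+15 = 75
p=5,n=4: odd sum, total = 75-4 = 71
p=5,n=5: even sum, total = 71+25 = 96
p=5,n=6: odd sum, total = 96-6 = 90
p=5,n=7: even sum, total = 90+35 = 125
p=6,n=3: odd sum, total = 125-3 = 122
p=6,n=4: even sum, total = 122+24 = 146
p=6,n=5: odd sum, total = 146-5 = 141
p=6,n=6: even sum, total = 141+36 = 177
p=6,n=7: odd sum, total = 177-7 = 170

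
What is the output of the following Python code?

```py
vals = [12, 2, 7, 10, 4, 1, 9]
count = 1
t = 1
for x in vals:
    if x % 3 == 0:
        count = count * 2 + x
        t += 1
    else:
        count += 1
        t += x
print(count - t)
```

20

x=12: %3==0, count = 1*2+12 = 14; t=2
x=2: not %3==0, count = 14+1 = 15; t=4
x=7: not %3==0, count = 15+1 = 16; t=11
x=10: not %3==0, count = 16+1 = 17; t=21
x=4: not %3==0, count = 17+1 = 18; t=25
x=1: not %3==0, count = 18+1 = 19; t=26
x=9: %3==0, count = 19*2+9 = 47; t=27
count-t = 47-27 = 20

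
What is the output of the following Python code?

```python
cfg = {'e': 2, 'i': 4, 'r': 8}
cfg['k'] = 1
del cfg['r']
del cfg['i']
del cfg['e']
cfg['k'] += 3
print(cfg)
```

cfg['k'] = 1 → {'e': 2, 'i': 4, 'r': 8, 'k': 1}
del 'r' → {'e': 2, 'i': 4, 'k': 1}
del 'i' → {'e': 2, 'k': 1}
del 'e' → {'k': 1}
cfg['k'] = 1+3 = 4 → {'k': 4}

{'k': 4}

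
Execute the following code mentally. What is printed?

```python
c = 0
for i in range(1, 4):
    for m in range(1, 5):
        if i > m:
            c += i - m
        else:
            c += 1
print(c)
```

i=1,m=1: not 1>1, c = 0+1 = 1
i=1,m=2: not 1>2, c = 1+1 = 2
i=1,m=3: not 1>3, c = 2+1 = 3
i=1,m=4: not 1>4, c = 3+1 = 4
i=2,m=1: 2>1, c = 4+1 = 5
i=2,m=2: not 2>2, c = 5+1 = 6
i=2,m=3: not 2>3, c = 6+1 = 7
i=2,m=4: not 2>4, c = 7+1 = 8
i=3,m=1: 3>1, c = 8+2 = 10
i=3,m=2: 3>2, c = 10+1 = 11
i=3,m=3: not 3>3, c = 11+1 = 12
i=3,m=4: not 3>4, c = 12+1 = 13

13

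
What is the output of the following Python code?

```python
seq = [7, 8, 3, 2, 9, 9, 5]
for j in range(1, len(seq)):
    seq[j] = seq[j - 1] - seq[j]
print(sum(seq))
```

j=1: seq[1] = 7-8 = -1 → [7, -1, 3, 2, 9, 9, 5]
j=2: seq[2] = (-1)-3 = -4 → [7, -1, -4, 2, 9, 9, 5]
j=3: seq[3] = (-4)-2 = -6 → [7, -1, -4, -6, 9, 9, 5]
j=4: seq[4] = (-6)-9 = -15 → [7, -1, -4, -6, -15, 9, 5]
j=5: seq[5] = (-15)-9 = -24 → [7, -1, -4, -6, -15, -24, 5]
j=6: seq[6] = (-24)-5 = -29 → [7, -1, -4, -6, -15, -24, -29]
sum = -72

-72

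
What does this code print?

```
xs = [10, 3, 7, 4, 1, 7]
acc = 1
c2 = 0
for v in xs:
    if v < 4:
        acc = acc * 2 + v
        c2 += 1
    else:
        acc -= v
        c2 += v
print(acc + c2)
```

v=10: not <4, acc = 1-10 = -9; c2=10
v=3: <4, acc = (-9)*2+3 = -15; c2=11
v=7: not <4, acc = (-15)-7 = -22; c2=18
v=4: not <4, acc = (-22)-4 = -26; c2=22
v=1: <4, acc = (-26)*2+1 = -51; c2=23
v=7: not <4, acc = (-51)-7 = -58; c2=30
acc+c2 = (-58)+30 = -28

-28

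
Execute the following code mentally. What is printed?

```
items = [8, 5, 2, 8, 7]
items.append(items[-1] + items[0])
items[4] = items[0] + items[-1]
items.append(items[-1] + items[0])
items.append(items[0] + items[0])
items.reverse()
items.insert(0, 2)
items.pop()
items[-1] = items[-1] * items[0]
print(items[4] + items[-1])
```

33

append items[-1]+items[0] = 7+8 = 15 → [8, 5, 2, 8, 7, 15]
items[4] = items[0]+items[-1] = 8+15 = 23 → [8, 5, 2, 8, 23, 15]
append items[-1]+items[0] = 15+8 = 23 → [8, 5, 2, 8, 23, 15, 23]
append items[0]+items[0] = 8+8 = 16 → [8, 5, 2, 8, 23, 15, 23, 16]
reverse → [16, 23, 15, 23, 8, 2, 5, 8]
insert 2 at 0 → [2, 16, 23, 15, 23, 8, 2, 5, 8]
pop() removes 8 → [2, 16, 23, 15, 23, 8, 2, 5]
items[-1] = items[-1]*items[0] = 5*2 = 10 → [2, 16, 23, 15, 23, 8, 2, 10]
items[4]+items[-1] = 23+10 = 33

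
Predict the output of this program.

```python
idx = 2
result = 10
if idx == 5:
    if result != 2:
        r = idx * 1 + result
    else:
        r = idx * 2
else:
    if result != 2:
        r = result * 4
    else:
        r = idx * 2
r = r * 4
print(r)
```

160

idx=2, result=10
idx == 5 is False; result != 2 is True
→ r = result * 4 = 40
r = 40*4 = 160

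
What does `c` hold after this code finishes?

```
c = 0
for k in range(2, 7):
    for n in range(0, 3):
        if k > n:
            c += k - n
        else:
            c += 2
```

47

k=2,n=0: 2>0, c = 0+2 = 2
k=2,n=1: 2>1, c = 2+1 = 3
k=2,n=2: not 2>2, c = 3+2 = 5
k=3,n=0: 3>0, c = 5+3 = 8
k=3,n=1: 3>1, c = 8+2 = 10
k=3,n=2: 3>2, c = 10+1 = 11
k=4,n=0: 4>0, c = 11+4 = 15
k=4,n=1: 4>1, c = 15+3 = 18
k=4,n=2: 4>2, c = 18+2 = 20
k=5,n=0: 5>0, c = 20+5 = 25
k=5,n=1: 5>1, c = 25+4 = 29
k=5,n=2: 5>2, c = 29+3 = 32
k=6,n=0: 6>0, c = 32+6 = 38
k=6,n=1: 6>1, c = 38+5 = 43
k=6,n=2: 6>2, c = 43+4 = 47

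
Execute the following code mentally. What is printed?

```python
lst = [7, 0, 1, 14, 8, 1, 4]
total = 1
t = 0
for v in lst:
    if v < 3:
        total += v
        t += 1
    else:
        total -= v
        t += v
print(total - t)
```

v=7: not <3, total = 1-7 = -6; t=7
v=0: <3, total = (-6)+0 = -6; t=8
v=1: <3, total = (-6)+1 = -5; t=9
v=14: not <3, total = (-5)-14 = -19; t=23
v=8: not <3, total = (-19)-8 = -27; t=31
v=1: <3, total = (-27)+1 = -26; t=32
v=4: not <3, total = (-26)-4 = -30; t=36
total-t = (-30)-36 = -66

-66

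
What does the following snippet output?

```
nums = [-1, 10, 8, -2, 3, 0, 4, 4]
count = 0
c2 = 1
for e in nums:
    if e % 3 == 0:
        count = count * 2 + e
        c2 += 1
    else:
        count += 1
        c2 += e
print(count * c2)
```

e=-1: not %3==0, count = 0+1 = 1; c2=0
e=10: not %3==0, count = 1+1 = 2; c2=10
e=8: not %3==0, count = 2+1 = 3; c2=18
e=-2: not %3==0, count = 3+1 = 4; c2=16
e=3: %3==0, count = 4*2+3 = 11; c2=17
e=0: %3==0, count = 11*2+0 = 22; c2=18
e=4: not %3==0, count = 22+1 = 23; c2=22
e=4: not %3==0, count = 23+1 = 24; c2=26
count*c2 = 24*26 = 624

624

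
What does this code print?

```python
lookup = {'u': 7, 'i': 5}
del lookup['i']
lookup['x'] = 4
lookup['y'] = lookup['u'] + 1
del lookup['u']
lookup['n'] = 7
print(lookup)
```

{'x': 4, 'y': 8, 'n': 7}

del 'i' → {'u': 7}
lookup['x'] = 4 → {'u': 7, 'x': 4}
lookup['y'] = lookup['u']+1 = 8 → {'u': 7, 'x': 4, 'y': 8}
del 'u' → {'x': 4, 'y': 8}
lookup['n'] = 7 → {'x': 4, 'y': 8, 'n': 7}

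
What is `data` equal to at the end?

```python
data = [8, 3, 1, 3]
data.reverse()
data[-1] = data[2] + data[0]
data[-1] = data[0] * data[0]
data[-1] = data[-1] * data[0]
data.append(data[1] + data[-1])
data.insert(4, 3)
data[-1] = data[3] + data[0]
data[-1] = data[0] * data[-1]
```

[3, 1, 3, 27, 3, 90]

reverse → [3, 1, 3, 8]
data[-1] = data[2]+data[0] = 3+3 = 6 → [3, 1, 3, 6]
data[-1] = data[0]*data[0] = 3*3 = 9 → [3, 1, 3, 9]
data[-1] = data[-1]*data[0] = 9*3 = 27 → [3, 1, 3, 27]
append data[1]+data[-1] = 1+27 = 28 → [3, 1, 3, 27, 28]
insert 3 at 4 → [3, 1, 3, 27, 3, 28]
data[-1] = data[3]+data[0] = 27+3 = 30 → [3, 1, 3, 27, 3, 30]
data[-1] = data[0]*data[-1] = 3*30 = 90 → [3, 1, 3, 27, 3, 90]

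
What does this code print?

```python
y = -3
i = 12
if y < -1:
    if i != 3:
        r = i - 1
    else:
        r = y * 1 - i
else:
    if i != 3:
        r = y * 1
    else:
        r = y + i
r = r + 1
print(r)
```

y=-3, i=12
y < -1 is True; i != 3 is True
→ r = i - 1 = 11
r = 11+1 = 12

12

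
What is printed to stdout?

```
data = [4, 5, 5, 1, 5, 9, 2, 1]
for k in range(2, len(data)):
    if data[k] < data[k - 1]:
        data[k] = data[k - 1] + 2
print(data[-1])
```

k=2: 5>=5, unchanged → [4, 5, 5, 1, 5, 9, 2, 1]
k=3: 1<5, data[3] = 5+2 = 7 → [4, 5, 5, 7, 5, 9, 2, 1]
k=4: 5<7, data[4] = 7+2 = 9 → [4, 5, 5, 7, 9, 9, 2, 1]
k=5: 9>=9, unchanged → [4, 5, 5, 7, 9, 9, 2, 1]
k=6: 2<9, data[6] = 9+2 = 11 → [4, 5, 5, 7, 9, 9, 11, 1]
k=7: 1<11, data[7] = 11+2 = 13 → [4, 5, 5, 7, 9, 9, 11, 13]

13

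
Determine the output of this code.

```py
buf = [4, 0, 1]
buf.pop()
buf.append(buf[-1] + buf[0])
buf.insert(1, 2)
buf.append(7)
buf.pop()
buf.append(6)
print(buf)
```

[4, 2, 0, 4, 6]

pop() removes 1 → [4, 0]
append buf[-1]+buf[0] = 0+4 = 4 → [4, 0, 4]
insert 2 at 1 → [4, 2, 0, 4]
append 7 → [4, 2, 0, 4, 7]
pop() removes 7 → [4, 2, 0, 4]
append 6 → [4, 2, 0, 4, 6]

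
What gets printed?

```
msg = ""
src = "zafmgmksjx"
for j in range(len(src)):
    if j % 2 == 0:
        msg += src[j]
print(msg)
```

zfgkj

j=0: add 'z' → 'z'
j=1: skip
j=2: add 'f' → 'zf'
j=3: skip
j=4: add 'g' → 'zfg'
j=5: skip
j=6: add 'k' → 'zfgk'
j=7: skip
j=8: add 'j' → 'zfgkj'
j=9: skip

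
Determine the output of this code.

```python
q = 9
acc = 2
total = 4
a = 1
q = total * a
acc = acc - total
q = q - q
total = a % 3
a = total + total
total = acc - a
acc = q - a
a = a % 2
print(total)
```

q = 4*1 = 4
acc = 2-4 = -2
q = 4-4 = 0
total = 1%3 = 1
a = 1+1 = 2
total = (-2)-2 = -4
acc = 0-2 = -2
a = 2%2 = 0

-4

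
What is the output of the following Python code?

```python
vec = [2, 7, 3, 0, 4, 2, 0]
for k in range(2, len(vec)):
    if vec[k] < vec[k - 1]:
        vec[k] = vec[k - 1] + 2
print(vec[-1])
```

17

k=2: 3<7, vec[2] = 7+2 = 9 → [2, 7, 9, 0, 4, 2, 0]
k=3: 0<9, vec[3] = 9+2 = 11 → [2, 7, 9, 11, 4, 2, 0]
k=4: 4<11, vec[4] = 11+2 = 13 → [2, 7, 9, 11, 13, 2, 0]
k=5: 2<13, vec[5] = 13+2 = 15 → [2, 7, 9, 11, 13, 15, 0]
k=6: 0<15, vec[6] = 15+2 = 17 → [2, 7, 9, 11, 13, 15, 17]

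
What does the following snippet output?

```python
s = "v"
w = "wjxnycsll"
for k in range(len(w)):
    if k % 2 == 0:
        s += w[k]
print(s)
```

k=0: add 'w' → 'vw'
k=1: skip
k=2: add 'x' → 'vwx'
k=3: skip
k=4: add 'y' → 'vwxy'
k=5: skip
k=6: add 's' → 'vwxys'
k=7: skip
k=8: add 'l' → 'vwxysl'

vwxysl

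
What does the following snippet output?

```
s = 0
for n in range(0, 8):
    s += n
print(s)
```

28

n=0: s = 0+0 = 0
n=1: s = 0+1 = 1
n=2: s = 1+2 = 3
n=3: s = 3+3 = 6
n=4: s = 6+4 = 10
n=5: s = 10+5 = 15
n=6: s = 15+6 = 21
n=7: s = 21+7 = 28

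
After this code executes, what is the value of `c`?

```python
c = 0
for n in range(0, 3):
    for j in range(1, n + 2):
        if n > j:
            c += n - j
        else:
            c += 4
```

21

n=0,j=1: not 0>1, c = 0+4 = 4
n=1,j=1: not 1>1, c = 4+4 = 8
n=1,j=2: not 1>2, c = 8+4 = 12
n=2,j=1: 2>1, c = 12+1 = 13
n=2,j=2: not 2>2, c = 13+4 = 17
n=2,j=3: not 2>3, c = 17+4 = 21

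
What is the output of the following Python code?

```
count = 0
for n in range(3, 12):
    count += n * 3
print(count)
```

189

n=3: count = 0+3*3 = 9
n=4: count = 9+4*3 = 21
n=5: count = 21+5*3 = 36
n=6: count = 36+6*3 = 54
n=7: count = 54+7*3 = 75
n=8: count = 75+8*3 = 99
n=9: count = 99+9*3 = 126
n=10: count = 126+10*3 = 156
n=11: count = 156+11*3 = 189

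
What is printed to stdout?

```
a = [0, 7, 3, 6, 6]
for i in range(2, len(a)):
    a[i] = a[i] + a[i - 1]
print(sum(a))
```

i=2: a[2] = 3+7 = 10 → [0, 7, 10, 6, 6]
i=3: a[3] = 6+10 = 16 → [0, 7, 10, 16, 6]
i=4: a[4] = 6+16 = 22 → [0, 7, 10, 16, 22]
sum = 55

55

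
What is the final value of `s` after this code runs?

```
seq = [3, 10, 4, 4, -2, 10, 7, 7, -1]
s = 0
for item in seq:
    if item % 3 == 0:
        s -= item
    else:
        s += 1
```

item=3: %3==0, s = 0-3 = -3
item=10: not %3==0, s = (-3)+1 = -2
item=4: not %3==0, s = (-2)+1 = -1
item=4: not %3==0, s = (-1)+1 = 0
item=-2: not %3==0, s = 0+1 = 1
item=10: not %3==0, s = 1+1 = 2
item=7: not %3==0, s = 2+1 = 3
item=7: not %3==0, s = 3+1 = 4
item=-1: not %3==0, s = 4+1 = 5

5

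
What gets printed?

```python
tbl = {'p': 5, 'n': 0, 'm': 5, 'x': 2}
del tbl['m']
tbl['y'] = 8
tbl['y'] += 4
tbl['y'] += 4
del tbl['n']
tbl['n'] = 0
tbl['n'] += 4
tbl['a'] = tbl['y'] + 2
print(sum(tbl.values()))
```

del 'm' → {'p': 5, 'n': 0, 'x': 2}
tbl['y'] = 8 → {'p': 5, 'n': 0, 'x': 2, 'y': 8}
tbl['y'] = 8+4 = 12 → {'p': 5, 'n': 0, 'x': 2, 'y': 12}
tbl['y'] = 12+4 = 16 → {'p': 5, 'n': 0, 'x': 2, 'y': 16}
del 'n' → {'p': 5, 'x': 2, 'y': 16}
tbl['n'] = 0 → {'p': 5, 'x': 2, 'y': 16, 'n': 0}
tbl['n'] = 0+4 = 4 → {'p': 5, 'x': 2, 'y': 16, 'n': 4}
tbl['a'] = tbl['y']+2 = 18 → {'p': 5, 'x': 2, 'y': 16, 'n': 4, 'a': 18}
sum of values = 45

45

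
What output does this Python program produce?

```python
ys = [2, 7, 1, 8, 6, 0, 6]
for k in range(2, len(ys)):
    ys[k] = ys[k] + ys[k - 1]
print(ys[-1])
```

k=2: ys[2] = 1+7 = 8 → [2, 7, 8, 8, 6, 0, 6]
k=3: ys[3] = 8+8 = 16 → [2, 7, 8, 16, 6, 0, 6]
k=4: ys[4] = 6+16 = 22 → [2, 7, 8, 16, 22, 0, 6]
k=5: ys[5] = 0+22 = 22 → [2, 7, 8, 16, 22, 22, 6]
k=6: ys[6] = 6+22 = 28 → [2, 7, 8, 16, 22, 22, 28]

28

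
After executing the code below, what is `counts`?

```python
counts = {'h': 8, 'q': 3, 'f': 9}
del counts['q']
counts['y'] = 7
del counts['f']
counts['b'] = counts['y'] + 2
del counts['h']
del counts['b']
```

{'y': 7}

del 'q' → {'h': 8, 'f': 9}
counts['y'] = 7 → {'h': 8, 'f': 9, 'y': 7}
del 'f' → {'h': 8, 'y': 7}
counts['b'] = counts['y']+2 = 9 → {'h': 8, 'y': 7, 'b': 9}
del 'h' → {'y': 7, 'b': 9}
del 'b' → {'y': 7}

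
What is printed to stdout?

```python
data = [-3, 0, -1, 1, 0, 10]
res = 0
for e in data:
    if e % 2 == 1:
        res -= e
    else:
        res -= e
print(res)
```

-7

e=-3: odd, res = 0-(-3) = 3
e=0: not odd, res = 3-0 = 3
e=-1: odd, res = 3-(-1) = 4
e=1: odd, res = 4-1 = 3
e=0: not odd, res = 3-0 = 3
e=10: not odd, res = 3-10 = -7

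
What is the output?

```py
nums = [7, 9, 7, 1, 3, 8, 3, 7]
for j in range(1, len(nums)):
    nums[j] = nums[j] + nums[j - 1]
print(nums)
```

[7, 16, 23, 24, 27, 35, 38, 45]

j=1: nums[1] = 9+7 = 16 → [7, 16, 7, 1, 3, 8, 3, 7]
j=2: nums[2] = 7+16 = 23 → [7, 16, 23, 1, 3, 8, 3, 7]
j=3: nums[3] = 1+23 = 24 → [7, 16, 23, 24, 3, 8, 3, 7]
j=4: nums[4] = 3+24 = 27 → [7, 16, 23, 24, 27, 8, 3, 7]
j=5: nums[5] = 8+27 = 35 → [7, 16, 23, 24, 27, 35, 3, 7]
j=6: nums[6] = 3+35 = 38 → [7, 16, 23, 24, 27, 35, 38, 7]
j=7: nums[7] = 7+38 = 45 → [7, 16, 23, 24, 27, 35, 38, 45]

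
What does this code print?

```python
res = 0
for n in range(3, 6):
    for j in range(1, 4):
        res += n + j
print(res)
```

54

n=3,j=1: res = 0+4 = 4
n=3,j=2: res = 4+5 = 9
n=3,j=3: res = 9+6 = 15
n=4,j=1: res = 15+5 = 20
n=4,j=2: res = 20+6 = 26
n=4,j=3: res = 26+7 = 33
n=5,j=1: res = 33+6 = 39
n=5,j=2: res = 39+7 = 46
n=5,j=3: res = 46+8 = 54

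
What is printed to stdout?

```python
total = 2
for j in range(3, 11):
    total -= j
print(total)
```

-50

j=3: total = 2-3 = -1
j=4: total = (-1)-4 = -5
j=5: total = (-5)-5 = -10
j=6: total = (-10)-6 = -16
j=7: total = (-16)-7 = -23
j=8: total = (-23)-8 = -31
j=9: total = (-31)-9 = -40
j=10: total = (-40)-10 = -50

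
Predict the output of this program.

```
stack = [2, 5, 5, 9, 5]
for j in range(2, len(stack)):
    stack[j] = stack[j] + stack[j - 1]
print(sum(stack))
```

j=2: stack[2] = 5+5 = 10 → [2, 5, 10, 9, 5]
j=3: stack[3] = 9+10 = 19 → [2, 5, 10, 19, 5]
j=4: stack[4] = 5+19 = 24 → [2, 5, 10, 19, 24]
sum = 60

60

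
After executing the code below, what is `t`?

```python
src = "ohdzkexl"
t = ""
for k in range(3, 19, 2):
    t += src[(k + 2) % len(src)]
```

k=3: add src[5]='e' → 'e'
k=5: add src[7]='l' → 'el'
k=7: add src[1]='h' → 'elh'
k=9: add src[3]='z' → 'elhz'
k=11: add src[5]='e' → 'elhze'
k=13: add src[7]='l' → 'elhzel'
k=15: add src[1]='h' → 'elhzelh'
k=17: add src[3]='z' → 'elhzelhz'

'elhzelhz'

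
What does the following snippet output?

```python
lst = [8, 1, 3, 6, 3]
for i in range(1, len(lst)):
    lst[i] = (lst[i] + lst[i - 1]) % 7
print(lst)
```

i=1: lst[1] = (1+8)%7 = 2 → [8, 2, 3, 6, 3]
i=2: lst[2] = (3+2)%7 = 5 → [8, 2, 5, 6, 3]
i=3: lst[3] = (6+5)%7 = 4 → [8, 2, 5, 4, 3]
i=4: lst[4] = (3+4)%7 = 0 → [8, 2, 5, 4, 0]

[8, 2, 5, 4, 0]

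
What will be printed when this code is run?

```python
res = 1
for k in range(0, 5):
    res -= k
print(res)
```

-9

k=0: res = 1-0 = 1
k=1: res = 1-1 = 0
k=2: res = 0-2 = -2
k=3: res = (-2)-3 = -5
k=4: res = (-5)-4 = -9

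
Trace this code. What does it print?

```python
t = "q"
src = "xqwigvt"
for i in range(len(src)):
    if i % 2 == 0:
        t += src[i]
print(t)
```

i=0: add 'x' → 'qx'
i=1: skip
i=2: add 'w' → 'qxw'
i=3: skip
i=4: add 'g' → 'qxwg'
i=5: skip
i=6: add 't' → 'qxwgt'

qxwgt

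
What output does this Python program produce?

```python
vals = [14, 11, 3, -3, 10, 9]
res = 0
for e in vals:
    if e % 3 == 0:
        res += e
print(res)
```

9

e=14: not %3==0
e=11: not %3==0
e=3: %3==0, res = 0+3 = 3
e=-3: %3==0, res = 3+(-3) = 0
e=10: not %3==0
e=9: %3==0, res = 0+9 = 9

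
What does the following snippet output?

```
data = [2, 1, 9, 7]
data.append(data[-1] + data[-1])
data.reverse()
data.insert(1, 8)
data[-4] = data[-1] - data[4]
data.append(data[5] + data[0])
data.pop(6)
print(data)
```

[14, 8, 1, 9, 1, 2]

append data[-1]+data[-1] = 7+7 = 14 → [2, 1, 9, 7, 14]
reverse → [14, 7, 9, 1, 2]
insert 8 at 1 → [14, 8, 7, 9, 1, 2]
data[-4] = data[-1]-data[4] = 2-1 = 1 → [14, 8, 1, 9, 1, 2]
append data[5]+data[0] = 2+14 = 16 → [14, 8, 1, 9, 1, 2, 16]
pop(6) removes 16 → [14, 8, 1, 9, 1, 2]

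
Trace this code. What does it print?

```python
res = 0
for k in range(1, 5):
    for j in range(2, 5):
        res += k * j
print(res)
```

90

k=1,j=2: res = 0+2 = 2
k=1,j=3: res = 2+3 = 5
k=1,j=4: res = 5+4 = 9
k=2,j=2: res = 9+4 = 13
k=2,j=3: res = 13+6 = 19
k=2,j=4: res = 19+8 = 27
k=3,j=2: res = 27+6 = 33
k=3,j=3: res = 33+9 = 42
k=3,j=4: res = 42+12 = 54
k=4,j=2: res = 54+8 = 62
k=4,j=3: res = 62+12 = 74
k=4,j=4: res = 74+16 = 90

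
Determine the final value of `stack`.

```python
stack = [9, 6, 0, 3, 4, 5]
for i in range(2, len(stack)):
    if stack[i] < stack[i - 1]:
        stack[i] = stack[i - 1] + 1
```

i=2: 0<6, stack[2] = 6+1 = 7 → [9, 6, 7, 3, 4, 5]
i=3: 3<7, stack[3] = 7+1 = 8 → [9, 6, 7, 8, 4, 5]
i=4: 4<8, stack[4] = 8+1 = 9 → [9, 6, 7, 8, 9, 5]
i=5: 5<9, stack[5] = 9+1 = 10 → [9, 6, 7, 8, 9, 10]

[9, 6, 7, 8, 9, 10]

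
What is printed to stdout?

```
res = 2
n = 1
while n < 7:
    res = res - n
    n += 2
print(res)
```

-7

n=1: res = 2-1 = 1
n=3: res = 1-3 = -2
n=5: res = (-2)-5 = -7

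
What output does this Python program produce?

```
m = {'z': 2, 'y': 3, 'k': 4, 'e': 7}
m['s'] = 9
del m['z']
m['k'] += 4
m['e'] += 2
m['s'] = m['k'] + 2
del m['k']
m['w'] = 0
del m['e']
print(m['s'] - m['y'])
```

7

m['s'] = 9 → {'z': 2, 'y': 3, 'k': 4, 'e': 7, 's': 9}
del 'z' → {'y': 3, 'k': 4, 'e': 7, 's': 9}
m['k'] = 4+4 = 8 → {'y': 3, 'k': 8, 'e': 7, 's': 9}
m['e'] = 7+2 = 9 → {'y': 3, 'k': 8, 'e': 9, 's': 9}
m['s'] = m['k']+2 = 10 → {'y': 3, 'k': 8, 'e': 9, 's': 10}
del 'k' → {'y': 3, 'e': 9, 's': 10}
m['w'] = 0 → {'y': 3, 'e': 9, 's': 10, 'w': 0}
del 'e' → {'y': 3, 's': 10, 'w': 0}
m['s']-m['y'] = 10-3 = 7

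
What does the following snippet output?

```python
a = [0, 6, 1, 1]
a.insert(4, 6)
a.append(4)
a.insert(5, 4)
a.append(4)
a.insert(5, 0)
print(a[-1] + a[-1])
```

8

insert 6 at 4 → [0, 6, 1, 1, 6]
append 4 → [0, 6, 1, 1, 6, 4]
insert 4 at 5 → [0, 6, 1, 1, 6, 4, 4]
append 4 → [0, 6, 1, 1, 6, 4, 4, 4]
insert 0 at 5 → [0, 6, 1, 1, 6, 0, 4, 4, 4]
a[-1]+a[-1] = 4+4 = 8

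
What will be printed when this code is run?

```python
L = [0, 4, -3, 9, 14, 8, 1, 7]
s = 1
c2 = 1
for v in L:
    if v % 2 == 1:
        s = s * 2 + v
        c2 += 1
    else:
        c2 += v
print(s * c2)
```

1147

v=0: not odd; c2=1
v=4: not odd; c2=5
v=-3: odd, s = 1*2+(-3) = -1; c2=6
v=9: odd, s = (-1)*2+9 = 7; c2=7
v=14: not odd; c2=21
v=8: not odd; c2=29
v=1: odd, s = 7*2+1 = 15; c2=30
v=7: odd, s = 15*2+7 = 37; c2=31
s*c2 = 37*31 = 1147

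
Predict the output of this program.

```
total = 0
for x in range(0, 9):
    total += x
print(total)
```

36

x=0: total = 0+0 = 0
x=1: total = 0+1 = 1
x=2: total = 1+2 = 3
x=3: total = 3+3 = 6
x=4: total = 6+4 = 10
x=5: total = 10+5 = 15
x=6: total = 15+6 = 21
x=7: total = 21+7 = 28
x=8: total = 28+8 = 36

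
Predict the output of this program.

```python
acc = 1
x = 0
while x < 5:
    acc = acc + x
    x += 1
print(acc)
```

11

x=0: acc = 1+0 = 1
x=1: acc = 1+1 = 2
x=2: acc = 2+2 = 4
x=3: acc = 4+3 = 7
x=4: acc = 7+4 = 11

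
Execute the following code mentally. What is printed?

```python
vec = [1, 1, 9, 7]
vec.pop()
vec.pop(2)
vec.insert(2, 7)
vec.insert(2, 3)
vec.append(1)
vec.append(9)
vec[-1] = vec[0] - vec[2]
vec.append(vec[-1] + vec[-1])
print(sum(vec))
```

7

pop() removes 7 → [1, 1, 9]
pop(2) removes 9 → [1, 1]
insert 7 at 2 → [1, 1, 7]
insert 3 at 2 → [1, 1, 3, 7]
append 1 → [1, 1, 3, 7, 1]
append 9 → [1, 1, 3, 7, 1, 9]
vec[-1] = vec[0]-vec[2] = 1-3 = -2 → [1, 1, 3, 7, 1, -2]
append vec[-1]+vec[-1] = (-2)+(-2) = -4 → [1, 1, 3, 7, 1, -2, -4]
sum = 7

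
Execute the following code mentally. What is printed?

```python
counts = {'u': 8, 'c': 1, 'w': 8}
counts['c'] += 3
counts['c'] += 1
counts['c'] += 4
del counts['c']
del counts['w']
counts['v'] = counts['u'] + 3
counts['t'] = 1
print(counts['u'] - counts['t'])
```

counts['c'] = 1+3 = 4 → {'u': 8, 'c': 4, 'w': 8}
counts['c'] = 4+1 = 5 → {'u': 8, 'c': 5, 'w': 8}
counts['c'] = 5+4 = 9 → {'u': 8, 'c': 9, 'w': 8}
del 'c' → {'u': 8, 'w': 8}
del 'w' → {'u': 8}
counts['v'] = counts['u']+3 = 11 → {'u': 8, 'v': 11}
counts['t'] = 1 → {'u': 8, 'v': 11, 't': 1}
counts['u']-counts['t'] = 8-1 = 7

7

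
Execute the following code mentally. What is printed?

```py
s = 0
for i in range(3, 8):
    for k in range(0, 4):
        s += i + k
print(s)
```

i=3,k=0: s = 0+3 = 3
i=3,k=1: s = 3+4 = 7
i=3,k=2: s = 7+5 = 12
i=3,k=3: s = 12+6 = 18
i=4,k=0: s = 18+4 = 22
i=4,k=1: s = 22+5 = 27
i=4,k=2: s = 27+6 = 33
i=4,k=3: s = 33+7 = 40
i=5,k=0: s = 40+5 = 45
i=5,k=1: s = 45+6 = 51
i=5,k=2: s = 51+7 = 58
i=5,k=3: s = 58+8 = 66
i=6,k=0: s = 66+6 = 72
i=6,k=1: s = 72+7 = 79
i=6,k=2: s = 79+8 = 87
i=6,k=3: s = 87+9 = 96
i=7,k=0: s = 96+7 = 103
i=7,k=1: s = 103+8 = 111
i=7,k=2: s = 111+9 = 120
i=7,k=3: s = 120+10 = 130

130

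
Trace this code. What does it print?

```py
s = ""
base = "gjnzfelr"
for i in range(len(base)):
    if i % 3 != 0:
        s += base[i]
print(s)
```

i=0: skip
i=1: add 'j' → 'j'
i=2: add 'n' → 'jn'
i=3: skip
i=4: add 'f' → 'jnf'
i=5: add 'e' → 'jnfe'
i=6: skip
i=7: add 'r' → 'jnfer'

jnfer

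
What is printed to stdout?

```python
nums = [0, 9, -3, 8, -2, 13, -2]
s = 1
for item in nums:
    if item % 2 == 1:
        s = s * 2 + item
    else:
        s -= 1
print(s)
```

38

item=0: not odd, s = 1-1 = 0
item=9: odd, s = 0*2+9 = 9
item=-3: odd, s = 9*2+(-3) = 15
item=8: not odd, s = 15-1 = 14
item=-2: not odd, s = 14-1 = 13
item=13: odd, s = 13*2+13 = 39
item=-2: not odd, s = 39-1 = 38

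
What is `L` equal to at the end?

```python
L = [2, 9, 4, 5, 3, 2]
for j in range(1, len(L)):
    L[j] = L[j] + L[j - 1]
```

j=1: L[1] = 9+2 = 11 → [2, 11, 4, 5, 3, 2]
j=2: L[2] = 4+11 = 15 → [2, 11, 15, 5, 3, 2]
j=3: L[3] = 5+15 = 20 → [2, 11, 15, 20, 3, 2]
j=4: L[4] = 3+20 = 23 → [2, 11, 15, 20, 23, 2]
j=5: L[5] = 2+23 = 25 → [2, 11, 15, 20, 23, 25]

[2, 11, 15, 20, 23, 25]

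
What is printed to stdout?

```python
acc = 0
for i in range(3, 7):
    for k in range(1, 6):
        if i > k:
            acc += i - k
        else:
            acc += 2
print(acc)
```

i=3,k=1: 3>1, acc = 0+2 = 2
i=3,k=2: 3>2, acc = 2+1 = 3
i=3,k=3: not 3>3, acc = 3+2 = 5
i=3,k=4: not 3>4, acc = 5+2 = 7
i=3,k=5: not 3>5, acc = 7+2 = 9
i=4,k=1: 4>1, acc = 9+3 = 12
i=4,k=2: 4>2, acc = 12+2 = 14
i=4,k=3: 4>3, acc = 14+1 = 15
i=4,k=4: not 4>4, acc = 15+2 = 17
i=4,k=5: not 4>5, acc = 17+2 = 19
i=5,k=1: 5>1, acc = 19+4 = 23
i=5,k=2: 5>2, acc = 23+3 = 26
i=5,k=3: 5>3, acc = 26+2 = 28
i=5,k=4: 5>4, acc = 28+1 = 29
i=5,k=5: not 5>5, acc = 29+2 = 31
i=6,k=1: 6>1, acc = 31+5 = 36
i=6,k=2: 6>2, acc = 36+4 = 40
i=6,k=3: 6>3, acc = 40+3 = 43
i=6,k=4: 6>4, acc = 43+2 = 45
i=6,k=5: 6>5, acc = 45+1 = 46

46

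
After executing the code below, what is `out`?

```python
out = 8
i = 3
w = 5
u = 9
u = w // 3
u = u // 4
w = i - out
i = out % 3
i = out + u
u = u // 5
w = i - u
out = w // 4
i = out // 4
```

2

u = 5//3 = 1
u = 1//4 = 0
w = 3-8 = -5
i = 8%3 = 2
i = 8+0 = 8
u = 0//5 = 0
w = 8-0 = 8
out = 8//4 = 2
i = 2//4 = 0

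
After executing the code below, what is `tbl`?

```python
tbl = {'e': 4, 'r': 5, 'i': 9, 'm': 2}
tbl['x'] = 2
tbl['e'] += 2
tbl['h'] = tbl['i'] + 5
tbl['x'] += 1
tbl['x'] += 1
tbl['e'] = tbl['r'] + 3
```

tbl['x'] = 2 → {'e': 4, 'r': 5, 'i': 9, 'm': 2, 'x': 2}
tbl['e'] = 4+2 = 6 → {'e': 6, 'r': 5, 'i': 9, 'm': 2, 'x': 2}
tbl['h'] = tbl['i']+5 = 14 → {'e': 6, 'r': 5, 'i': 9, 'm': 2, 'x': 2, 'h': 14}
tbl['x'] = 2+1 = 3 → {'e': 6, 'r': 5, 'i': 9, 'm': 2, 'x': 3, 'h': 14}
tbl['x'] = 3+1 = 4 → {'e': 6, 'r': 5, 'i': 9, 'm': 2, 'x': 4, 'h': 14}
tbl['e'] = tbl['r']+3 = 8 → {'e': 8, 'r': 5, 'i': 9, 'm': 2, 'x': 4, 'h': 14}

{'e': 8, 'r': 5, 'i': 9, 'm': 2, 'x': 4, 'h': 14}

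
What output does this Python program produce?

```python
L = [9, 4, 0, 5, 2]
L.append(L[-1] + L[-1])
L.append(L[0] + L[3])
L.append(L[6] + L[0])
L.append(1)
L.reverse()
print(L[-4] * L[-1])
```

append L[-1]+L[-1] = 2+2 = 4 → [9, 4, 0, 5, 2, 4]
append L[0]+L[3] = 9+5 = 14 → [9, 4, 0, 5, 2, 4, 14]
append L[6]+L[0] = 14+9 = 23 → [9, 4, 0, 5, 2, 4, 14, 23]
append 1 → [9, 4, 0, 5, 2, 4, 14, 23, 1]
reverse → [1, 23, 14, 4, 2, 5, 0, 4, 9]
L[-4]*L[-1] = 5*9 = 45

45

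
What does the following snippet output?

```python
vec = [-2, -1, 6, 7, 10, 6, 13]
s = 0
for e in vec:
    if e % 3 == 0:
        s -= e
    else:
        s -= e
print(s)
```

-39

e=-2: not %3==0, s = 0-(-2) = 2
e=-1: not %3==0, s = 2-(-1) = 3
e=6: %3==0, s = 3-6 = -3
e=7: not %3==0, s = (-3)-7 = -10
e=10: not %3==0, s = (-10)-10 = -20
e=6: %3==0, s = (-20)-6 = -26
e=13: not %3==0, s = (-26)-13 = -39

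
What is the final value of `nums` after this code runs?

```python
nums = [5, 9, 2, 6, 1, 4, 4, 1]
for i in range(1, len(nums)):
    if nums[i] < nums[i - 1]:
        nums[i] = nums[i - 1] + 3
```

[5, 9, 12, 15, 18, 21, 24, 27]

i=1: 9>=5, unchanged → [5, 9, 2, 6, 1, 4, 4, 1]
i=2: 2<9, nums[2] = 9+3 = 12 → [5, 9, 12, 6, 1, 4, 4, 1]
i=3: 6<12, nums[3] = 12+3 = 15 → [5, 9, 12, 15, 1, 4, 4, 1]
i=4: 1<15, nums[4] = 15+3 = 18 → [5, 9, 12, 15, 18, 4, 4, 1]
i=5: 4<18, nums[5] = 18+3 = 21 → [5, 9, 12, 15, 18, 21, 4, 1]
i=6: 4<21, nums[6] = 21+3 = 24 → [5, 9, 12, 15, 18, 21, 24, 1]
i=7: 1<24, nums[7] = 24+3 = 27 → [5, 9, 12, 15, 18, 21, 24, 27]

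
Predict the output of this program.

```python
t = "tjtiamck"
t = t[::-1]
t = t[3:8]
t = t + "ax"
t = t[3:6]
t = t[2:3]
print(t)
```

a

reverse → 'kcmaitjt'
slice [3:8] → 'aitjt'
+ 'ax' → 'aitjtax'
slice [3:6] → 'jta'
slice [2:3] → 'a'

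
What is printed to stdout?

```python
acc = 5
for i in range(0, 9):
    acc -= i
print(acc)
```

i=0: acc = 5-0 = 5
i=1: acc = 5-1 = 4
i=2: acc = 4-2 = 2
i=3: acc = 2-3 = -1
i=4: acc = (-1)-4 = -5
i=5: acc = (-5)-5 = -10
i=6: acc = (-10)-6 = -16
i=7: acc = (-16)-7 = -23
i=8: acc = (-23)-8 = -31

-31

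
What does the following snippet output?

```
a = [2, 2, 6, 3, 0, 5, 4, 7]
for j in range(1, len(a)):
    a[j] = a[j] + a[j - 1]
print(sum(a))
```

j=1: a[1] = 2+2 = 4 → [2, 4, 6, 3, 0, 5, 4, 7]
j=2: a[2] = 6+4 = 10 → [2, 4, 10, 3, 0, 5, 4, 7]
j=3: a[3] = 3+10 = 13 → [2, 4, 10, 13, 0, 5, 4, 7]
j=4: a[4] = 0+13 = 13 → [2, 4, 10, 13, 13, 5, 4, 7]
j=5: a[5] = 5+13 = 18 → [2, 4, 10, 13, 13, 18, 4, 7]
j=6: a[6] = 4+18 = 22 → [2, 4, 10, 13, 13, 18, 22, 7]
j=7: a[7] = 7+22 = 29 → [2, 4, 10, 13, 13, 18, 22, 29]
sum = 111

111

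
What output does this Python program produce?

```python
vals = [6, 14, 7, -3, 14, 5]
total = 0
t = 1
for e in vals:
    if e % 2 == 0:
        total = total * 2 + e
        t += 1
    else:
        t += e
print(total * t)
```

858

e=6: even, total = 0*2+6 = 6; t=2
e=14: even, total = 6*2+14 = 26; t=3
e=7: not even; t=10
e=-3: not even; t=7
e=14: even, total = 26*2+14 = 66; t=8
e=5: not even; t=13
total*t = 66*13 = 858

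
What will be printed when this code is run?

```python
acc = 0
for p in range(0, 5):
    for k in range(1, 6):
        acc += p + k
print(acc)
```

125

p=0,k=1: acc = 0+1 = 1
p=0,k=2: acc = 1+2 = 3
p=0,k=3: acc = 3+3 = 6
p=0,k=4: acc = 6+4 = 10
p=0,k=5: acc = 10+5 = 15
p=1,k=1: acc = 15+2 = 17
p=1,k=2: acc = 17+3 = 20
p=1,k=3: acc = 20+4 = 24
p=1,k=4: acc = 24+5 = 29
p=1,k=5: acc = 29+6 = 35
p=2,k=1: acc = 35+3 = 38
p=2,k=2: acc = 38+4 = 42
p=2,k=3: acc = 42+5 = 47
p=2,k=4: acc = 47+6 = 53
p=2,k=5: acc = 53+7 = 60
p=3,k=1: acc = 60+4 = 64
p=3,k=2: acc = 64+5 = 69
p=3,k=3: acc = 69+6 = 75
p=3,k=4: acc = 75+7 = 82
p=3,k=5: acc = 82+8 = 90
p=4,k=1: acc = 90+5 = 95
p=4,k=2: acc = 95+6 = 101
p=4,k=3: acc = 101+7 = 108
p=4,k=4: acc = 108+8 = 116
p=4,k=5: acc = 116+9 = 125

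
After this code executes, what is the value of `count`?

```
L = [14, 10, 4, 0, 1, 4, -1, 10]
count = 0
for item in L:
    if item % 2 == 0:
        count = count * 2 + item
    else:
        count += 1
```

item=14: even, count = 0*2+14 = 14
item=10: even, count = 14*2+10 = 38
item=4: even, count = 38*2+4 = 80
item=0: even, count = 80*2+0 = 160
item=1: not even, count = 160+1 = 161
item=4: even, count = 161*2+4 = 326
item=-1: not even, count = 326+1 = 327
item=10: even, count = 327*2+10 = 664

664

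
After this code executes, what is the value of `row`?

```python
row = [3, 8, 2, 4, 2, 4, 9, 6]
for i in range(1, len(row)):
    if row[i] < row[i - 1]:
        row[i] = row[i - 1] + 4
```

i=1: 8>=3, unchanged → [3, 8, 2, 4, 2, 4, 9, 6]
i=2: 2<8, row[2] = 8+4 = 12 → [3, 8, 12, 4, 2, 4, 9, 6]
i=3: 4<12, row[3] = 12+4 = 16 → [3, 8, 12, 16, 2, 4, 9, 6]
i=4: 2<16, row[4] = 16+4 = 20 → [3, 8, 12, 16, 20, 4, 9, 6]
i=5: 4<20, row[5] = 20+4 = 24 → [3, 8, 12, 16, 20, 24, 9, 6]
i=6: 9<24, row[6] = 24+4 = 28 → [3, 8, 12, 16, 20, 24, 28, 6]
i=7: 6<28, row[7] = 28+4 = 32 → [3, 8, 12, 16, 20, 24, 28, 32]

[3, 8, 12, 16, 20, 24, 28, 32]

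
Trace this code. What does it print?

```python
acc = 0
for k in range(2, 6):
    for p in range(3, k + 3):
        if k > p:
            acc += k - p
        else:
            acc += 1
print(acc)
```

15

k=2,p=3: not 2>3, acc = 0+1 = 1
k=2,p=4: not 2>4, acc = 1+1 = 2
k=3,p=3: not 3>3, acc = 2+1 = 3
k=3,p=4: not 3>4, acc = 3+1 = 4
k=3,p=5: not 3>5, acc = 4+1 = 5
k=4,p=3: 4>3, acc = 5+1 = 6
k=4,p=4: not 4>4, acc = 6+1 = 7
k=4,p=5: not 4>5, acc = 7+1 = 8
k=4,p=6: not 4>6, acc = 8+1 = 9
k=5,p=3: 5>3, acc = 9+2 = 11
k=5,p=4: 5>4, acc = 11+1 = 12
k=5,p=5: not 5>5, acc = 12+1 = 13
k=5,p=6: not 5>6, acc = 13+1 = 14
k=5,p=7: not 5>7, acc = 14+1 = 15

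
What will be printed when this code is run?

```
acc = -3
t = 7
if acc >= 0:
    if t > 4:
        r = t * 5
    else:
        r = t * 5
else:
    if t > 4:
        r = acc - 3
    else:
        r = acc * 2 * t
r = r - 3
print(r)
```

-9

acc=-3, t=7
acc >= 0 is False; t > 4 is True
→ r = acc - 3 = -6
r = (-6)-3 = -9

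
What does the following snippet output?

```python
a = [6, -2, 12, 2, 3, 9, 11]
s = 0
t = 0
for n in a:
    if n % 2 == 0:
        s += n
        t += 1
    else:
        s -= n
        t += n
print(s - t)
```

-32

n=6: even, s = 0+6 = 6; t=1
n=-2: even, s = 6+(-2) = 4; t=2
n=12: even, s = 4+12 = 16; t=3
n=2: even, s = 16+2 = 18; t=4
n=3: not even, s = 18-3 = 15; t=7
n=9: not even, s = 15-9 = 6; t=16
n=11: not even, s = 6-11 = -5; t=27
s-t = (-5)-27 = -32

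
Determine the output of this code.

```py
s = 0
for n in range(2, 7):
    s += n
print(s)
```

n=2: s = 0+2 = 2
n=3: s = 2+3 = 5
n=4: s = 5+4 = 9
n=5: s = 9+5 = 14
n=6: s = 14+6 = 20

20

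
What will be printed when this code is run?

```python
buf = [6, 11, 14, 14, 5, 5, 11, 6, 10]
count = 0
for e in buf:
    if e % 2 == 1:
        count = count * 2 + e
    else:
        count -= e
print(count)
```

-207

e=6: not odd, count = 0-6 = -6
e=11: odd, count = (-6)*2+11 = -1
e=14: not odd, count = (-1)-14 = -15
e=14: not odd, count = (-15)-14 = -29
e=5: odd, count = (-29)*2+5 = -53
e=5: odd, count = (-53)*2+5 = -101
e=11: odd, count = (-101)*2+11 = -191
e=6: not odd, count = (-191)-6 = -197
e=10: not odd, count = (-197)-10 = -207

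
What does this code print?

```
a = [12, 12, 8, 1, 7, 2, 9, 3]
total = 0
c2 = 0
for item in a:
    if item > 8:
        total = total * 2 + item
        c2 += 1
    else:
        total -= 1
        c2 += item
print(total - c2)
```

item=12: >8, total = 0*2+12 = 12; c2=1
item=12: >8, total = 12*2+12 = 36; c2=2
item=8: not >8, total = 36-1 = 35; c2=10
item=1: not >8, total = 35-1 = 34; c2=11
item=7: not >8, total = 34-1 = 33; c2=18
item=2: not >8, total = 33-1 = 32; c2=20
item=9: >8, total = 32*2+9 = 73; c2=21
item=3: not >8, total = 73-1 = 72; c2=24
total-c2 = 72-24 = 48

48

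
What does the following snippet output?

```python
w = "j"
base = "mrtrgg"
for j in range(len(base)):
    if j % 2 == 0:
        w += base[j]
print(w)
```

j=0: add 'm' → 'jm'
j=1: skip
j=2: add 't' → 'jmt'
j=3: skip
j=4: add 'g' → 'jmtg'
j=5: skip

jmtg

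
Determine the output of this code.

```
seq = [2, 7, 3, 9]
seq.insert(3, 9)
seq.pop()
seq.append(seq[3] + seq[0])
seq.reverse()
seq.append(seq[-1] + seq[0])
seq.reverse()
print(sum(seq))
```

insert 9 at 3 → [2, 7, 3, 9, 9]
pop() removes 9 → [2, 7, 3, 9]
append seq[3]+seq[0] = 9+2 = 11 → [2, 7, 3, 9, 11]
reverse → [11, 9, 3, 7, 2]
append seq[-1]+seq[0] = 2+11 = 13 → [11, 9, 3, 7, 2, 13]
reverse → [13, 2, 7, 3, 9, 11]
sum = 45

45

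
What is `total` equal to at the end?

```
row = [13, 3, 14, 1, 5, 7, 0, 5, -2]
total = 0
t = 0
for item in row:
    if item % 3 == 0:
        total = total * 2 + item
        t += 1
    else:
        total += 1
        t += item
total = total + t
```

65

item=13: not %3==0, total = 0+1 = 1; t=13
item=3: %3==0, total = 1*2+3 = 5; t=14
item=14: not %3==0, total = 5+1 = 6; t=28
item=1: not %3==0, total = 6+1 = 7; t=29
item=5: not %3==0, total = 7+1 = 8; t=34
item=7: not %3==0, total = 8+1 = 9; t=41
item=0: %3==0, total = 9*2+0 = 18; t=42
item=5: not %3==0, total = 18+1 = 19; t=47
item=-2: not %3==0, total = 19+1 = 20; t=45
total+t = 20+45 = 65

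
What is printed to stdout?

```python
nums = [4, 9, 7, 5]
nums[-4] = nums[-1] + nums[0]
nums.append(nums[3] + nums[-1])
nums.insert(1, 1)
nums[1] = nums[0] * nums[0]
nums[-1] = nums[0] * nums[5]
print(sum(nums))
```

201

nums[-4] = nums[-1]+nums[0] = 5+4 = 9 → [9, 9, 7, 5]
append nums[3]+nums[-1] = 5+5 = 10 → [9, 9, 7, 5, 10]
insert 1 at 1 → [9, 1, 9, 7, 5, 10]
nums[1] = nums[0]*nums[0] = 9*9 = 81 → [9, 81, 9, 7, 5, 10]
nums[-1] = nums[0]*nums[5] = 9*10 = 90 → [9, 81, 9, 7, 5, 90]
sum = 201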